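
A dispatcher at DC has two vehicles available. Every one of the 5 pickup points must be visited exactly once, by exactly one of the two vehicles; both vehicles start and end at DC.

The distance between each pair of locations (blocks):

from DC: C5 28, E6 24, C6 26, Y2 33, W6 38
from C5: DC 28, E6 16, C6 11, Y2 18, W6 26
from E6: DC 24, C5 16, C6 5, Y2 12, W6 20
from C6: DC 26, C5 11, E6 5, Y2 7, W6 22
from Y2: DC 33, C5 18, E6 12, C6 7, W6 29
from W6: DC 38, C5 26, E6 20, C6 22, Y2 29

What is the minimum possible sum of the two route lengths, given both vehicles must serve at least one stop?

Minimum combined distance: 158 blocks.

Check every non-empty split of the stops between the two vehicles; for each half take its own optimal tour:
  {C5} + {E6, C6, Y2, W6}: 56 + 103 = 159
  {E6} + {C5, C6, Y2, W6}: 48 + 113 = 161
  {C5, E6} + {C6, Y2, W6}: 68 + 100 = 168
  {C6} + {C5, E6, Y2, W6}: 52 + 116 = 168
  {C5, C6} + {E6, Y2, W6}: 65 + 103 = 168
  {E6, C6} + {C5, Y2, W6}: 55 + 113 = 168
  … (15 splits in total)
  {C5, E6, C6, Y2} + {W6}: 82 + 76 = 158  ← best
Best: vehicle 1 DC → C5 → C6 → Y2 → E6 → DC = 82; vehicle 2 DC → W6 → DC = 76; combined 158.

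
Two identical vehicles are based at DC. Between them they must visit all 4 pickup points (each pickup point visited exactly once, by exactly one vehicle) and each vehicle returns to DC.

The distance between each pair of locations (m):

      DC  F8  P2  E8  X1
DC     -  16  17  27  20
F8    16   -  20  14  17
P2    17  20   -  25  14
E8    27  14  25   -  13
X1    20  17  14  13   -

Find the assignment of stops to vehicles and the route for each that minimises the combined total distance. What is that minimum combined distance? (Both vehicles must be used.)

Minimum combined distance: 97 m.

Try each way of splitting the stops between the two vehicles (each non-empty) and, for each split, find the best tour for each vehicle:
  {F8} + {P2, E8, X1}: 32 + 71 = 103
  {P2} + {F8, E8, X1}: 34 + 63 = 97
  {F8, P2} + {E8, X1}: 53 + 60 = 113
  {E8} + {F8, P2, X1}: 54 + 64 = 118
  {F8, E8} + {P2, X1}: 57 + 51 = 108
  {P2, E8} + {F8, X1}: 69 + 53 = 122
  … (7 splits in total)
Best: vehicle 1 DC → P2 → DC = 34; vehicle 2 DC → F8 → E8 → X1 → DC = 63; combined 97.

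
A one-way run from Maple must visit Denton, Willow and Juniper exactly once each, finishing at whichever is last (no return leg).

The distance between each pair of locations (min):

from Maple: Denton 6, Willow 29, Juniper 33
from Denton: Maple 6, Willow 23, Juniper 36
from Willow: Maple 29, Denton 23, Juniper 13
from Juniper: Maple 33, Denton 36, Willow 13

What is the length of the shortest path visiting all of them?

42 min — the minimum one-way total.

There are 3! = 6 possible orderings.
Maple→Denton→Willow→Juniper: 6+23+13 = 42
Maple→Denton→Juniper→Willow: 6+36+13 = 55
Maple→Willow→Denton→Juniper: 29+23+36 = 88
Maple→Willow→Juniper→Denton: 29+13+36 = 78
Maple→Juniper→Denton→Willow: 33+36+23 = 92
Maple→Juniper→Willow→Denton: 33+13+23 = 69
The minimum is 42.
One shortest path: Maple → Denton → Willow → Juniper.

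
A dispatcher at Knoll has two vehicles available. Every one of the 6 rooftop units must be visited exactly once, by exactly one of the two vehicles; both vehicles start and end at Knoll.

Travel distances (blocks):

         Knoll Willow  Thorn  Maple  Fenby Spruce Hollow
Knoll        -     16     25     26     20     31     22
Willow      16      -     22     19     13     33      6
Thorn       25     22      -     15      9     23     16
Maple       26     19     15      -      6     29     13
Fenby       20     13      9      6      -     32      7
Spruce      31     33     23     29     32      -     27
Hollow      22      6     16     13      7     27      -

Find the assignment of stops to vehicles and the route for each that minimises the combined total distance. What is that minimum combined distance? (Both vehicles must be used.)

There are 2^5 − 1 = 31 ways to divide the 6 stops into two non-empty groups. For each, the best each vehicle can do is its own shortest tour through its group:
  {Willow} + {Thorn, Maple, Fenby, Spruce, Hollow}: 32 + 104 = 136
  {Thorn} + {Willow, Maple, Fenby, Spruce, Hollow}: 50 + 95 = 145
  {Willow, Thorn} + {Maple, Fenby, Spruce, Hollow}: 63 + 95 = 158
  {Maple} + {Willow, Thorn, Fenby, Spruce, Hollow}: 52 + 92 = 144
  {Willow, Maple} + {Thorn, Fenby, Spruce, Hollow}: 61 + 92 = 153
  {Thorn, Maple} + {Willow, Fenby, Spruce, Hollow}: 66 + 92 = 158
  … (31 splits in total)
Best: vehicle 1 Knoll → Willow → Knoll = 32; vehicle 2 Knoll → Spruce → Thorn → Maple → Fenby → Hollow → Knoll = 104; combined 136.

Minimum combined distance: 136 blocks.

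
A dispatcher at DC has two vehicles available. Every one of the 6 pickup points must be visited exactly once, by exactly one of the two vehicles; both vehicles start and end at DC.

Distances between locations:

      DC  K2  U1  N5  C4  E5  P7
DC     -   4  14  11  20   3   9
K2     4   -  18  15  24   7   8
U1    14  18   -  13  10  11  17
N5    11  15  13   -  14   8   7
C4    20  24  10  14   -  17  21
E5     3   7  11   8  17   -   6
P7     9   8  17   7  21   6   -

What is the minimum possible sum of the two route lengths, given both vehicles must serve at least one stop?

62 — the smallest possible combined total.

Try each way of splitting the stops between the two vehicles (each non-empty) and, for each split, find the best tour for each vehicle:
  {K2} + {U1, N5, C4, E5, P7}: 8 + 54 = 62
  {U1} + {K2, N5, C4, E5, P7}: 28 + 53 = 81
  {K2, U1} + {N5, C4, E5, P7}: 36 + 50 = 86
  {N5} + {K2, U1, C4, E5, P7}: 22 + 57 = 79
  {K2, N5} + {U1, C4, E5, P7}: 30 + 54 = 84
  {U1, N5} + {K2, C4, E5, P7}: 38 + 53 = 91
  … (31 splits in total)
Best: vehicle 1 DC → K2 → DC = 8; vehicle 2 DC → U1 → C4 → N5 → P7 → E5 → DC = 54; combined 62.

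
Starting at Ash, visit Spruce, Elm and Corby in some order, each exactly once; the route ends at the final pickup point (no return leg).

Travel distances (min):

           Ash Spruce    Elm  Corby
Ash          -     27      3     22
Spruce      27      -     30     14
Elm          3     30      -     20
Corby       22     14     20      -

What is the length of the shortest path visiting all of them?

There are 3! = 6 possible orderings.
Ash→Spruce→Elm→Corby: 27+30+20 = 77
Ash→Spruce→Corby→Elm: 27+14+20 = 61
Ash→Elm→Spruce→Corby: 3+30+14 = 47
Ash→Elm→Corby→Spruce: 3+20+14 = 37
Ash→Corby→Spruce→Elm: 22+14+30 = 66
Ash→Corby→Elm→Spruce: 22+20+30 = 72
The minimum is 37.
One shortest path: Ash → Elm → Corby → Spruce.

Shortest open route: 37 min.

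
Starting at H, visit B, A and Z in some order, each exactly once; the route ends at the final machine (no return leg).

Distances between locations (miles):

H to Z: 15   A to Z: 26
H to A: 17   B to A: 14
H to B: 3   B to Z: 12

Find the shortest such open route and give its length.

Shortest open route: 41 miles.

There are 3! = 6 possible orderings.
H - B - A - Z: 3+14+26 = 43
H - B - Z - A: 3+12+26 = 41
H - A - B - Z: 17+14+12 = 43
H - A - Z - B: 17+26+12 = 55
H - Z - B - A: 15+12+14 = 41
H - Z - A - B: 15+26+14 = 55
The minimum is 41.
One shortest path: H → B → Z → A.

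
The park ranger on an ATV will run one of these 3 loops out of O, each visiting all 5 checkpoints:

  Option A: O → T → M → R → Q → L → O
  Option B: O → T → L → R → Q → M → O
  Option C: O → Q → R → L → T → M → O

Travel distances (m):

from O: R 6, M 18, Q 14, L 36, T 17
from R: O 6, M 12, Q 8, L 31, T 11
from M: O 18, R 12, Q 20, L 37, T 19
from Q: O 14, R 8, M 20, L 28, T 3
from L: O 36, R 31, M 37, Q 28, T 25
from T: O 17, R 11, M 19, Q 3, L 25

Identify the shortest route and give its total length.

Option A: 17 + 19 + 12 + 8 + 28 + 36 = 120
Option B: 17 + 25 + 31 + 8 + 20 + 18 = 119
Option C: 14 + 8 + 31 + 25 + 19 + 18 = 115

Shortest is Option C, total 115 m.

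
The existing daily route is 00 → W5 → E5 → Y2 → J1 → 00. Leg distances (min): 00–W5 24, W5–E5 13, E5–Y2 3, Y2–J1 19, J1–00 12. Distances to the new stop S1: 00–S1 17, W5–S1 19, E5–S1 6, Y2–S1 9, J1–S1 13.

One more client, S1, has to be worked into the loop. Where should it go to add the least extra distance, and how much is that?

Adding 3 min by placing S1 on the Y2–J1 leg.

Insertion cost between consecutive stops i–j is d(i,S1) + d(S1,j) − d(i,j):
  between 00 and W5: 17 + 19 − 24 = 12
  between W5 and E5: 19 + 6 − 13 = 12
  between E5 and Y2: 6 + 9 − 3 = 12
  between Y2 and J1: 9 + 13 − 19 = 3
  between J1 and 00: 13 + 17 − 12 = 18
Cheapest insertion is between Y2 and J1, adding 3.
New total = 71 + 3 = 74.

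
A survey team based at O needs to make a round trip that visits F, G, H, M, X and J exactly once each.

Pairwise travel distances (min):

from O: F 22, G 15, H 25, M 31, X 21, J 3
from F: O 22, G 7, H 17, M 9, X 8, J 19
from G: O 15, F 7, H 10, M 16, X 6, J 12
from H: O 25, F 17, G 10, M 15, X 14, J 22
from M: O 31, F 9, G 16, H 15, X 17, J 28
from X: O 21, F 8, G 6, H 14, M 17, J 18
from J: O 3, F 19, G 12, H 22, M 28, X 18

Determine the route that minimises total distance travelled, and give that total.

With 6 stops there are 6!/2 = 360 distinct round trips (a route and its reverse cost the same).
O→F→G→H→M→X→J→O: 22+7+10+15+17+18+3 = 92
O→F→G→H→M→J→X→O: 22+7+10+15+28+18+21 = 121
O→F→G→H→X→M→J→O: 22+7+10+14+17+28+3 = 101
O→F→G→H→X→J→M→O: 22+7+10+14+18+28+31 = 130
O→F→G→H→J→M→X→O: 22+7+10+22+28+17+21 = 127
O→F→G→H→J→X→M→O: 22+7+10+22+18+17+31 = 127
O→F→G→M→H→X→J→O: 22+7+16+15+14+18+3 = 95
O→F→G→M→H→J→X→O: 22+7+16+15+22+18+21 = 121
… (352 more)
O→G→H→M→F→X→J→O: 15+10+15+9+8+18+3 = 78  ← best
The minimum is 78.
One optimal route: O → G → H → M → F → X → J → O (or its reverse).

Shortest round trip = 78 min.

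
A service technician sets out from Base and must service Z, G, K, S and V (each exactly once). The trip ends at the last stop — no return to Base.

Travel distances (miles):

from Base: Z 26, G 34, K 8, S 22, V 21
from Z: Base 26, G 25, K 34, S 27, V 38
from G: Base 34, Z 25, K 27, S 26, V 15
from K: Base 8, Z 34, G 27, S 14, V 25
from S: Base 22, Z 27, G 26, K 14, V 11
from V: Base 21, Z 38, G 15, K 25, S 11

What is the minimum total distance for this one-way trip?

73 miles — the minimum one-way total.

There are 5! = 120 possible orderings.
Base → Z → G → K → S → V: 26+25+27+14+11 = 103
Base → Z → G → K → V → S: 26+25+27+25+11 = 114
Base → Z → G → S → K → V: 26+25+26+14+25 = 116
Base → Z → G → S → V → K: 26+25+26+11+25 = 113
Base → Z → G → V → K → S: 26+25+15+25+14 = 105
Base → Z → G → V → S → K: 26+25+15+11+14 = 91
Base → Z → K → G → S → V: 26+34+27+26+11 = 124
Base → Z → K → G → V → S: 26+34+27+15+11 = 113
Base → Z → K → S → G → V: 26+34+14+26+15 = 115
Base → Z → K → S → V → G: 26+34+14+11+15 = 100
Base → Z → K → V → G → S: 26+34+25+15+26 = 126
Base → Z → K → V → S → G: 26+34+25+11+26 = 122
Base → Z → S → G → K → V: 26+27+26+27+25 = 131
Base → Z → S → G → V → K: 26+27+26+15+25 = 119
… (106 more)
Base → K → S → V → G → Z: 8+14+11+15+25 = 73  ← best
The minimum is 73.
One shortest path: Base → K → S → V → G → Z.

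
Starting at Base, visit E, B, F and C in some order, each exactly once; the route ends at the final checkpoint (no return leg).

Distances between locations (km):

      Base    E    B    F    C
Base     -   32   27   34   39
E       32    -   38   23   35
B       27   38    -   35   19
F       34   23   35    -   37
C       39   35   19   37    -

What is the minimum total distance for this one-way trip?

Shortest open route: 104 km.

There are 4! = 24 possible orderings.
Base → E → B → F → C: 32+38+35+37 = 142
Base → E → B → C → F: 32+38+19+37 = 126
Base → E → F → B → C: 32+23+35+19 = 109
Base → E → F → C → B: 32+23+37+19 = 111
Base → E → C → B → F: 32+35+19+35 = 121
Base → E → C → F → B: 32+35+37+35 = 139
Base → B → E → F → C: 27+38+23+37 = 125
Base → B → E → C → F: 27+38+35+37 = 137
Base → B → F → E → C: 27+35+23+35 = 120
Base → B → F → C → E: 27+35+37+35 = 134
Base → B → C → E → F: 27+19+35+23 = 104
Base → B → C → F → E: 27+19+37+23 = 106
Base → F → E → B → C: 34+23+38+19 = 114
Base → F → E → C → B: 34+23+35+19 = 111
… (10 more)
The minimum is 104.
One shortest path: Base → B → C → E → F.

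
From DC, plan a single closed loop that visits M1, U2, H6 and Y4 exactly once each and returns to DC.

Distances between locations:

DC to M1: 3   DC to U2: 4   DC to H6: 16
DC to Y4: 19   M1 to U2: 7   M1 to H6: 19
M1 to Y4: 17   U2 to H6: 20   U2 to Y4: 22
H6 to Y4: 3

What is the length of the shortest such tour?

Shortest round trip = 47.

With 4 stops there are 4!/2 = 12 distinct round trips (a route and its reverse cost the same).
DC → M1 → U2 → H6 → Y4 → DC: 3+7+20+3+19 = 52
DC → M1 → U2 → Y4 → H6 → DC: 3+7+22+3+16 = 51
DC → M1 → H6 → U2 → Y4 → DC: 3+19+20+22+19 = 83
DC → M1 → H6 → Y4 → U2 → DC: 3+19+3+22+4 = 51
DC → M1 → Y4 → U2 → H6 → DC: 3+17+22+20+16 = 78
DC → M1 → Y4 → H6 → U2 → DC: 3+17+3+20+4 = 47
DC → U2 → M1 → H6 → Y4 → DC: 4+7+19+3+19 = 52
DC → U2 → M1 → Y4 → H6 → DC: 4+7+17+3+16 = 47
DC → U2 → H6 → M1 → Y4 → DC: 4+20+19+17+19 = 79
DC → U2 → Y4 → M1 → H6 → DC: 4+22+17+19+16 = 78
DC → H6 → M1 → U2 → Y4 → DC: 16+19+7+22+19 = 83
DC → H6 → U2 → M1 → Y4 → DC: 16+20+7+17+19 = 79
The minimum is 47.
One optimal route: DC → M1 → Y4 → H6 → U2 → DC (or its reverse).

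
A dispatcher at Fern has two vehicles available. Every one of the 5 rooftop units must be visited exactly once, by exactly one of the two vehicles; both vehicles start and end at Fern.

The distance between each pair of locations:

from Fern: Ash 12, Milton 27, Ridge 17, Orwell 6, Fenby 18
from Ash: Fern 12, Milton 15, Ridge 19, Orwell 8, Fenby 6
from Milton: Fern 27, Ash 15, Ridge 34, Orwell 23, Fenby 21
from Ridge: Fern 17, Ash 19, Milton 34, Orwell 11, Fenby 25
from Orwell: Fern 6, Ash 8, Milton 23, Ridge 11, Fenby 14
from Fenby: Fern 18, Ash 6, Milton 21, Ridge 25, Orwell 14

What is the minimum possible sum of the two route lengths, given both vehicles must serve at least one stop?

100 — the smallest possible combined total.

Try each way of splitting the stops between the two vehicles (each non-empty) and, for each split, find the best tour for each vehicle:
  {Ash} + {Milton, Ridge, Orwell, Fenby}: 24 + 90 = 114
  {Milton} + {Ash, Ridge, Orwell, Fenby}: 54 + 60 = 114
  {Ash, Milton} + {Ridge, Orwell, Fenby}: 54 + 60 = 114
  {Ridge} + {Ash, Milton, Orwell, Fenby}: 34 + 68 = 102
  {Ash, Ridge} + {Milton, Orwell, Fenby}: 48 + 68 = 116
  {Milton, Ridge} + {Ash, Orwell, Fenby}: 78 + 38 = 116
  … (15 splits in total)
  {Ridge, Orwell} + {Ash, Milton, Fenby}: 34 + 66 = 100  ← best
Best: vehicle 1 Fern → Ridge → Orwell → Fern = 34; vehicle 2 Fern → Ash → Milton → Fenby → Fern = 66; combined 100.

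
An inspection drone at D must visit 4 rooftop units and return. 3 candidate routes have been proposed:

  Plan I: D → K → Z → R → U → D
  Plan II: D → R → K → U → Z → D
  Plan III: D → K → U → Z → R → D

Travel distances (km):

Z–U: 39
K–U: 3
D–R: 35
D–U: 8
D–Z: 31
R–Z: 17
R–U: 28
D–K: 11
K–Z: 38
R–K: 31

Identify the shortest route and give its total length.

Plan I: 11 + 38 + 17 + 28 + 8 = 102
Plan II: 35 + 31 + 3 + 39 + 31 = 139
Plan III: 11 + 3 + 39 + 17 + 35 = 105

102 km — Plan I is the shortest.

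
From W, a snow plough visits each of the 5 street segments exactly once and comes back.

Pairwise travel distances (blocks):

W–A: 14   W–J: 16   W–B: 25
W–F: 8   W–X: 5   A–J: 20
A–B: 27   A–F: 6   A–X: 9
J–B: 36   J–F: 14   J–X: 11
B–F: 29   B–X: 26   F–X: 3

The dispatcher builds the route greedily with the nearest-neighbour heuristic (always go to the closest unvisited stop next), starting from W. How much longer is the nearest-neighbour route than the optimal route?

Excess over optimum: 7 blocks.

W: X=5, F=8, A=14, J=16, B=25 ⇒ X
X: F=3, A=9, J=11, B=26 ⇒ F
F: A=6, J=14, B=29 ⇒ A
A: J=20, B=27 ⇒ J
J: B=36 ⇒ B
NN route W → X → F → A → J → B → W costs 95.
Optimal: W → J → X → F → A → B → W costs 88 (by enumerating all 60 distinct tours).
Excess = 95 − 88 = 7.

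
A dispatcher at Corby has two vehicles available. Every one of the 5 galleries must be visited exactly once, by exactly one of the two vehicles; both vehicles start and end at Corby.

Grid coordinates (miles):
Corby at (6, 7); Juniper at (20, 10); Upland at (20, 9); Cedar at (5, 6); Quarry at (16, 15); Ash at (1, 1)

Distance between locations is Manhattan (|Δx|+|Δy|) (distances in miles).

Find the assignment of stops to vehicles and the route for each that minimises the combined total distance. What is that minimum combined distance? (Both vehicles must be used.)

There are 2^4 − 1 = 15 ways to divide the 5 stops into two non-empty groups. For each, the best each vehicle can do is its own shortest tour through its group:
  {Juniper} + {Upland, Cedar, Quarry, Ash}: 34 + 66 = 100
  {Upland} + {Juniper, Cedar, Quarry, Ash}: 32 + 66 = 98
  {Juniper, Upland} + {Cedar, Quarry, Ash}: 34 + 58 = 92
  {Cedar} + {Juniper, Upland, Quarry, Ash}: 4 + 66 = 70
  {Juniper, Cedar} + {Upland, Quarry, Ash}: 38 + 66 = 104
  {Upland, Cedar} + {Juniper, Quarry, Ash}: 36 + 66 = 102
  … (15 splits in total)
  {Juniper, Upland, Quarry} + {Cedar, Ash}: 44 + 22 = 66  ← best
Best: vehicle 1 Corby → Upland → Juniper → Quarry → Corby = 44; vehicle 2 Corby → Cedar → Ash → Corby = 22; combined 66.

66 miles — the smallest possible combined total.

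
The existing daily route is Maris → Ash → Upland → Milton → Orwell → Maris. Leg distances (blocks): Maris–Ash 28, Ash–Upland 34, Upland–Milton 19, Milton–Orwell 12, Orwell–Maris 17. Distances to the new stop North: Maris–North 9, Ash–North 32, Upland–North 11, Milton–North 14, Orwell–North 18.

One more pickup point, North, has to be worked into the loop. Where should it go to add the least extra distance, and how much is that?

Insertion cost between consecutive stops i–j is d(i,North) + d(North,j) − d(i,j):
  between Maris and Ash: 9 + 32 − 28 = 13
  between Ash and Upland: 32 + 11 − 34 = 9
  between Upland and Milton: 11 + 14 − 19 = 6
  between Milton and Orwell: 14 + 18 − 12 = 20
  between Orwell and Maris: 18 + 9 − 17 = 10
Cheapest insertion is between Upland and Milton, adding 6.
New total = 110 + 6 = 116.

+6 blocks — insert North between Upland and Milton.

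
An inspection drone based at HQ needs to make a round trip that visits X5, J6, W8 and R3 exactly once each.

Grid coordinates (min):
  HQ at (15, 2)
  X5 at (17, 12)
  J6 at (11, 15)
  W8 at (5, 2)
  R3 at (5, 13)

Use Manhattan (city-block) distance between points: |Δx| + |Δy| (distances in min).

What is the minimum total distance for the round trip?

HQ-X5-J6-W8-R3-HQ: 12+9+19+11+21 = 72
HQ-X5-J6-R3-W8-HQ: 12+9+8+11+10 = 50
HQ-X5-W8-J6-R3-HQ: 12+22+19+8+21 = 82
HQ-X5-W8-R3-J6-HQ: 12+22+11+8+17 = 70
HQ-X5-R3-J6-W8-HQ: 12+13+8+19+10 = 62
HQ-X5-R3-W8-J6-HQ: 12+13+11+19+17 = 72
HQ-J6-X5-W8-R3-HQ: 17+9+22+11+21 = 80
HQ-J6-X5-R3-W8-HQ: 17+9+13+11+10 = 60
HQ-J6-W8-X5-R3-HQ: 17+19+22+13+21 = 92
HQ-J6-R3-X5-W8-HQ: 17+8+13+22+10 = 70
HQ-W8-X5-J6-R3-HQ: 10+22+9+8+21 = 70
HQ-W8-J6-X5-R3-HQ: 10+19+9+13+21 = 72
The minimum is 50.
One optimal route: HQ → X5 → J6 → R3 → W8 → HQ (or its reverse).

50 min — the shortest possible round trip.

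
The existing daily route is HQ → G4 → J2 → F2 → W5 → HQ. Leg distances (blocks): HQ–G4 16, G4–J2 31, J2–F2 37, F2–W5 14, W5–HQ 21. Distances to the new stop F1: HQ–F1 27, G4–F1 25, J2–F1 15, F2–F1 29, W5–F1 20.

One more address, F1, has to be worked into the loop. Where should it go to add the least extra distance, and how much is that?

Minimum extra distance: 7 blocks, inserting F1 between J2 and F2.

Insertion cost between consecutive stops i–j is d(i,F1) + d(F1,j) − d(i,j):
  between HQ and G4: 27 + 25 − 16 = 36
  between G4 and J2: 25 + 15 − 31 = 9
  between J2 and F2: 15 + 29 − 37 = 7
  between F2 and W5: 29 + 20 − 14 = 35
  between W5 and HQ: 20 + 27 − 21 = 26
Cheapest insertion is between J2 and F2, adding 7.
New total = 119 + 7 = 126.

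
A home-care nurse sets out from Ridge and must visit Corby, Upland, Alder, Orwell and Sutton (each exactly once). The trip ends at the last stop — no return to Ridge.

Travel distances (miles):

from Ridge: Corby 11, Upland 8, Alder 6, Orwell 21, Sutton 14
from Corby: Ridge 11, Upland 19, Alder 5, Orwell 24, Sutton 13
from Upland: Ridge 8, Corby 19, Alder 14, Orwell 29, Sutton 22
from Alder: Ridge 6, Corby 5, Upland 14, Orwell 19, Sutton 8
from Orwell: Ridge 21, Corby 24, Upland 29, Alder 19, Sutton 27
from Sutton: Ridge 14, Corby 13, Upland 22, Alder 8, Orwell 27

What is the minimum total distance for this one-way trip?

Minimum one-way distance = 67 miles.

There are 5! = 120 possible orderings.
Ridge→Corby→Upland→Alder→Orwell→Sutton: 11+19+14+19+27 = 90
Ridge→Corby→Upland→Alder→Sutton→Orwell: 11+19+14+8+27 = 79
Ridge→Corby→Upland→Orwell→Alder→Sutton: 11+19+29+19+8 = 86
Ridge→Corby→Upland→Orwell→Sutton→Alder: 11+19+29+27+8 = 94
Ridge→Corby→Upland→Sutton→Alder→Orwell: 11+19+22+8+19 = 79
Ridge→Corby→Upland→Sutton→Orwell→Alder: 11+19+22+27+19 = 98
Ridge→Corby→Alder→Upland→Orwell→Sutton: 11+5+14+29+27 = 86
Ridge→Corby→Alder→Upland→Sutton→Orwell: 11+5+14+22+27 = 79
Ridge→Corby→Alder→Orwell→Upland→Sutton: 11+5+19+29+22 = 86
Ridge→Corby→Alder→Orwell→Sutton→Upland: 11+5+19+27+22 = 84
Ridge→Corby→Alder→Sutton→Upland→Orwell: 11+5+8+22+29 = 75
Ridge→Corby→Alder→Sutton→Orwell→Upland: 11+5+8+27+29 = 80
Ridge→Corby→Orwell→Upland→Alder→Sutton: 11+24+29+14+8 = 86
Ridge→Corby→Orwell→Upland→Sutton→Alder: 11+24+29+22+8 = 94
… (106 more)
Ridge→Upland→Corby→Alder→Sutton→Orwell: 8+19+5+8+27 = 67  ← best
The minimum is 67.
One shortest path: Ridge → Upland → Corby → Alder → Sutton → Orwell.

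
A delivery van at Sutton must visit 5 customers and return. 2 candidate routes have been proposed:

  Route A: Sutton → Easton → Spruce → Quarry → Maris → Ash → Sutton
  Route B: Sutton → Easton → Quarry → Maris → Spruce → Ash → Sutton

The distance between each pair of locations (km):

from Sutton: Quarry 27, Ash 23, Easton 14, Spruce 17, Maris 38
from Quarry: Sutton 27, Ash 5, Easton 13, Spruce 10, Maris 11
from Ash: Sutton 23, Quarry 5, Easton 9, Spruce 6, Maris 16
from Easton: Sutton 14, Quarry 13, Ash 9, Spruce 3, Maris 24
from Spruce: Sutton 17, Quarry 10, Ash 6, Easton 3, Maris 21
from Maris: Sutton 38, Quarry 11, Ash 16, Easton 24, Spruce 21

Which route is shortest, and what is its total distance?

Route A: 14 + 3 + 10 + 11 + 16 + 23 = 77
Route B: 14 + 13 + 11 + 21 + 6 + 23 = 88

77 km — Route A is the shortest.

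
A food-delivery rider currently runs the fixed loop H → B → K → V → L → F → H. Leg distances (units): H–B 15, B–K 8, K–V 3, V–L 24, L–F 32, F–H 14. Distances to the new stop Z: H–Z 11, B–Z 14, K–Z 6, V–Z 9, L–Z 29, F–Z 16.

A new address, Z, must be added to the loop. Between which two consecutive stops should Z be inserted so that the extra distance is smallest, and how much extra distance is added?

Insertion cost between consecutive stops i–j is d(i,Z) + d(Z,j) − d(i,j):
  between H and B: 11 + 14 − 15 = 10
  between B and K: 14 + 6 − 8 = 12
  between K and V: 6 + 9 − 3 = 12
  between V and L: 9 + 29 − 24 = 14
  between L and F: 29 + 16 − 32 = 13
  between F and H: 16 + 11 − 14 = 13
Cheapest insertion is between H and B, adding 10.
New total = 96 + 10 = 106.

Adding 10 by placing Z on the H–B leg.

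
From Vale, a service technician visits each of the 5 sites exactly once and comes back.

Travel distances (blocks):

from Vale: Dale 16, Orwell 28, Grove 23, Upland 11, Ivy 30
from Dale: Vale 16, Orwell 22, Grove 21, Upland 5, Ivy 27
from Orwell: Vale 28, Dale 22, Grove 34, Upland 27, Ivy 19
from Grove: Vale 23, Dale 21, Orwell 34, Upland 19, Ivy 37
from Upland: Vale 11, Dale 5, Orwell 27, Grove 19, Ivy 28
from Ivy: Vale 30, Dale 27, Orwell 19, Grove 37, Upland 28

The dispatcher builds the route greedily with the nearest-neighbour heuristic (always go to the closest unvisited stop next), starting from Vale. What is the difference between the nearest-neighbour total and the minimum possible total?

The nearest-neighbour route is 3 blocks longer than optimal.

From Vale: Upland=11, Dale=16, Grove=23, Orwell=28, Ivy=30 → choose Upland (11).
From Upland: Dale=5, Grove=19, Orwell=27, Ivy=28 → choose Dale (5).
From Dale: Grove=21, Orwell=22, Ivy=27 → choose Grove (21).
From Grove: Orwell=34, Ivy=37 → choose Orwell (34).
From Orwell: Ivy=19 → choose Ivy (19).
NN route Vale → Upland → Dale → Grove → Orwell → Ivy → Vale costs 120.
Optimal: Vale → Grove → Ivy → Orwell → Dale → Upland → Vale costs 117 (by enumerating all 60 distinct tours).
Excess = 120 − 117 = 3.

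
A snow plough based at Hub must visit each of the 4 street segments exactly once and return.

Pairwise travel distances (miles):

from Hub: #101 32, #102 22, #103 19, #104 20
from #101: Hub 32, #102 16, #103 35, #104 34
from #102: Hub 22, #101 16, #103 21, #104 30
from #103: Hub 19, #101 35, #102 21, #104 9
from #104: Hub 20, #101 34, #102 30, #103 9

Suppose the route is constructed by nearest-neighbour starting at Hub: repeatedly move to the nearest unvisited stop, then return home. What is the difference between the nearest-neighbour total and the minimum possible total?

Hub: #103=19, #104=20, #102=22, #101=32 ⇒ #103
#103: #104=9, #102=21, #101=35 ⇒ #104
#104: #102=30, #101=34 ⇒ #102
#102: #101=16 ⇒ #101
NN route Hub → #103 → #104 → #102 → #101 → Hub costs 106.
Optimal: Hub → #101 → #102 → #103 → #104 → Hub costs 98 (by enumerating all 12 distinct tours).
Excess = 106 − 98 = 8.

Excess over optimum: 8 miles.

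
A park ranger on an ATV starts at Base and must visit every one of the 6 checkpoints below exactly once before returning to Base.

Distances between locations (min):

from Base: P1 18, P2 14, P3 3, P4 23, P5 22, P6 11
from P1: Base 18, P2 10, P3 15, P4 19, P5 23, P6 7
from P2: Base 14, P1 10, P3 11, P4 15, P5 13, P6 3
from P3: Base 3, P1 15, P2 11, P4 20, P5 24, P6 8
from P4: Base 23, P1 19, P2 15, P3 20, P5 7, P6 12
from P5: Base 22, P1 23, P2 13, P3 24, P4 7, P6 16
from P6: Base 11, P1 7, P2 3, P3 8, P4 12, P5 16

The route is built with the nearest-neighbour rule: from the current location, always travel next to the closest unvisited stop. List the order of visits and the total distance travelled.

72 min along Base → P3 → P6 → P2 → P1 → P4 → P5 → Base.

At Base the remaining stops are P3 3, P6 11, P2 14, P1 18, P5 22, P4 23; go to P3.
At P3 the remaining stops are P6 8, P2 11, P1 15, P4 20, P5 24; go to P6.
At P6 the remaining stops are P2 3, P1 7, P4 12, P5 16; go to P2.
At P2 the remaining stops are P1 10, P5 13, P4 15; go to P1.
At P1 the remaining stops are P4 19, P5 23; go to P4.
At P4 the remaining stops are P5 7; go to P5.
Return P5→Base: 22.
Total = 3 + 8 + 3 + 10 + 19 + 7 + 22 = 72.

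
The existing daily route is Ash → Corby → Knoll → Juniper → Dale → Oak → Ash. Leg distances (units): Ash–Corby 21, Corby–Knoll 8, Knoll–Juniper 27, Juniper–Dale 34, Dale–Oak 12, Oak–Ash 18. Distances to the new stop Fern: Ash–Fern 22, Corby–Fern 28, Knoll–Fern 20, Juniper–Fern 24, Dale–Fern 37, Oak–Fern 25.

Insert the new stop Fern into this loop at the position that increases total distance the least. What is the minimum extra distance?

Insertion cost between consecutive stops i–j is d(i,Fern) + d(Fern,j) − d(i,j):
  between Ash and Corby: 22 + 28 − 21 = 29
  between Corby and Knoll: 28 + 20 − 8 = 40
  between Knoll and Juniper: 20 + 24 − 27 = 17
  between Juniper and Dale: 24 + 37 − 34 = 27
  between Dale and Oak: 37 + 25 − 12 = 50
  between Oak and Ash: 25 + 22 − 18 = 29
Cheapest insertion is between Knoll and Juniper, adding 17.
New total = 120 + 17 = 137.

+17 — insert Fern between Knoll and Juniper.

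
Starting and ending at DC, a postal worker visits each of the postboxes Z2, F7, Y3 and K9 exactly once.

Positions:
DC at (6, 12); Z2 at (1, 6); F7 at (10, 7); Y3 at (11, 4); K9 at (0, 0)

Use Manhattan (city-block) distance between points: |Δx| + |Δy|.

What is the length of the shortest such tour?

46 — the shortest possible round trip.

There are 12 distinct closed tours to check (reversals are equivalent).
DC→Z2→F7→Y3→K9→DC: 11+10+4+15+18 = 58
DC→Z2→F7→K9→Y3→DC: 11+10+17+15+13 = 66
DC→Z2→Y3→F7→K9→DC: 11+12+4+17+18 = 62
DC→Z2→Y3→K9→F7→DC: 11+12+15+17+9 = 64
DC→Z2→K9→F7→Y3→DC: 11+7+17+4+13 = 52
DC→Z2→K9→Y3→F7→DC: 11+7+15+4+9 = 46
DC→F7→Z2→Y3→K9→DC: 9+10+12+15+18 = 64
DC→F7→Z2→K9→Y3→DC: 9+10+7+15+13 = 54
DC→F7→Y3→Z2→K9→DC: 9+4+12+7+18 = 50
DC→F7→K9→Z2→Y3→DC: 9+17+7+12+13 = 58
DC→Y3→Z2→F7→K9→DC: 13+12+10+17+18 = 70
DC→Y3→F7→Z2→K9→DC: 13+4+10+7+18 = 52
The minimum is 46.
One optimal route: DC → Z2 → K9 → Y3 → F7 → DC (or its reverse).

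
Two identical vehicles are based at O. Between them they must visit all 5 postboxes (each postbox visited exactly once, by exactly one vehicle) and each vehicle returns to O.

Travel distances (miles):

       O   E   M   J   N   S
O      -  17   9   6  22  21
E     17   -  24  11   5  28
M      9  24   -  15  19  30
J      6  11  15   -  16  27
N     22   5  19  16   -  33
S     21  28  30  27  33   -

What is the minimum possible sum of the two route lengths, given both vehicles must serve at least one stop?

There are 2^4 − 1 = 15 ways to divide the 5 stops into two non-empty groups. For each, the best each vehicle can do is its own shortest tour through its group:
  {E} + {M, J, N, S}: 34 + 92 = 126
  {M} + {E, J, N, S}: 18 + 76 = 94
  {E, M} + {J, N, S}: 50 + 76 = 126
  {J} + {E, M, N, S}: 12 + 82 = 94
  {E, J} + {M, N, S}: 34 + 82 = 116
  {M, J} + {E, N, S}: 30 + 76 = 106
  … (15 splits in total)
  {E, M, J, N} + {S}: 50 + 42 = 92  ← best
Best: vehicle 1 O → M → N → E → J → O = 50; vehicle 2 O → S → O = 42; combined 92.

Minimum combined distance: 92 miles.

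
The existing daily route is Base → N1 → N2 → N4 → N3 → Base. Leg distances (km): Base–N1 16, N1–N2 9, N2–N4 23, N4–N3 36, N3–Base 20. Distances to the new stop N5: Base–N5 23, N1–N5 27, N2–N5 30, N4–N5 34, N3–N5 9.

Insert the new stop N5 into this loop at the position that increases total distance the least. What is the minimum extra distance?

Insertion cost between consecutive stops i–j is d(i,N5) + d(N5,j) − d(i,j):
  between Base and N1: 23 + 27 − 16 = 34
  between N1 and N2: 27 + 30 − 9 = 48
  between N2 and N4: 30 + 34 − 23 = 41
  between N4 and N3: 34 + 9 − 36 = 7
  between N3 and Base: 9 + 23 − 20 = 12
Cheapest insertion is between N4 and N3, adding 7.
New total = 104 + 7 = 111.

+7 km — insert N5 between N4 and N3.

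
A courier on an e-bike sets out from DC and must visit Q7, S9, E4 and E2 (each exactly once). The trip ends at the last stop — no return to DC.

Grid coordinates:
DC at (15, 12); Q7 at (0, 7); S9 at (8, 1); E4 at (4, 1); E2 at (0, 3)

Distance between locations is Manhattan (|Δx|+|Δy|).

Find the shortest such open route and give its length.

There are 4! = 24 possible orderings.
DC → Q7 → S9 → E4 → E2: 20+14+4+6 = 44
DC → Q7 → S9 → E2 → E4: 20+14+10+6 = 50
DC → Q7 → E4 → S9 → E2: 20+10+4+10 = 44
DC → Q7 → E4 → E2 → S9: 20+10+6+10 = 46
DC → Q7 → E2 → S9 → E4: 20+4+10+4 = 38
DC → Q7 → E2 → E4 → S9: 20+4+6+4 = 34
DC → S9 → Q7 → E4 → E2: 18+14+10+6 = 48
DC → S9 → Q7 → E2 → E4: 18+14+4+6 = 42
DC → S9 → E4 → Q7 → E2: 18+4+10+4 = 36
DC → S9 → E4 → E2 → Q7: 18+4+6+4 = 32
DC → S9 → E2 → Q7 → E4: 18+10+4+10 = 42
DC → S9 → E2 → E4 → Q7: 18+10+6+10 = 44
DC → E4 → Q7 → S9 → E2: 22+10+14+10 = 56
DC → E4 → Q7 → E2 → S9: 22+10+4+10 = 46
… (10 more)
The minimum is 32.
One shortest path: DC → S9 → E4 → E2 → Q7.

32 — the minimum one-way total.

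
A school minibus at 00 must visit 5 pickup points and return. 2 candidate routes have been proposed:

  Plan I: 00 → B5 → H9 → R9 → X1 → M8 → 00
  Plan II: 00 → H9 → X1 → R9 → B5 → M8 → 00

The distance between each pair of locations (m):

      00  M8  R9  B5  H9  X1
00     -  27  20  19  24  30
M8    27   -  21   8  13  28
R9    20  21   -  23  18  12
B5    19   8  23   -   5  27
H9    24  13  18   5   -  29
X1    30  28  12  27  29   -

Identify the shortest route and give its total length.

Plan I: 19 + 5 + 18 + 12 + 28 + 27 = 109
Plan II: 24 + 29 + 12 + 23 + 8 + 27 = 123

109 m — Plan I is the shortest.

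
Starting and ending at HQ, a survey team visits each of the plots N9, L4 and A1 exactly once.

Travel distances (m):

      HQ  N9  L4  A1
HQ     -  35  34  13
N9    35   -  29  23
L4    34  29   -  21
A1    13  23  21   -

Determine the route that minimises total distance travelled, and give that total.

98 m — the shortest possible round trip.

With 3 stops there are 3!/2 = 3 distinct round trips (a route and its reverse cost the same).
HQ → N9 → L4 → A1 → HQ: 35+29+21+13 = 98
HQ → N9 → A1 → L4 → HQ: 35+23+21+34 = 113
HQ → L4 → N9 → A1 → HQ: 34+29+23+13 = 99
The minimum is 98.
One optimal route: HQ → N9 → L4 → A1 → HQ (or its reverse).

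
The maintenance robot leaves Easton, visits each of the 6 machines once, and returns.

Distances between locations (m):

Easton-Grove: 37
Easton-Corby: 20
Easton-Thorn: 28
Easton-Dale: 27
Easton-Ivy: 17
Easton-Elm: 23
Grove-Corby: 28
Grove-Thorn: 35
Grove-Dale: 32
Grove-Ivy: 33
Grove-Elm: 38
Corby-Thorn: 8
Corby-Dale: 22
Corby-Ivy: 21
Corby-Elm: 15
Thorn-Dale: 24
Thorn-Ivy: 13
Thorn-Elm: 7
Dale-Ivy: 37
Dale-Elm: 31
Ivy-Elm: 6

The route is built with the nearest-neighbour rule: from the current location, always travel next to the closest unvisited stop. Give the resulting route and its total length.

129 m along Easton → Ivy → Elm → Thorn → Corby → Dale → Grove → Easton.

Easton → [Ivy:17 / Corby:20 / Elm:23 / Dale:27 / Thorn:28 / Grove:37] → Ivy (17)
Ivy → [Elm:6 / Thorn:13 / Corby:21 / Grove:33 / Dale:37] → Elm (6)
Elm → [Thorn:7 / Corby:15 / Dale:31 / Grove:38] → Thorn (7)
Thorn → [Corby:8 / Dale:24 / Grove:35] → Corby (8)
Corby → [Dale:22 / Grove:28] → Dale (22)
Dale → [Grove:32] → Grove (32)
Return Grove→Easton: 37.
Total = 17 + 6 + 7 + 8 + 22 + 32 + 37 = 129.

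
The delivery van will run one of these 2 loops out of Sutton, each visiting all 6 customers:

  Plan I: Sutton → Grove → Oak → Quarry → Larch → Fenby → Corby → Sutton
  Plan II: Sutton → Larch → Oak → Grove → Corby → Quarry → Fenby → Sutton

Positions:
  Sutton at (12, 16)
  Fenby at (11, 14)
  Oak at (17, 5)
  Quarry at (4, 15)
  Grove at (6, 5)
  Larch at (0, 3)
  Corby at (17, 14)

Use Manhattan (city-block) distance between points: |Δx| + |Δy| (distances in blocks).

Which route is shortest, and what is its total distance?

Shortest is Plan II, total 100 blocks.

Plan I: 17 + 11 + 23 + 16 + 22 + 6 + 7 = 102
Plan II: 25 + 19 + 11 + 20 + 14 + 8 + 3 = 100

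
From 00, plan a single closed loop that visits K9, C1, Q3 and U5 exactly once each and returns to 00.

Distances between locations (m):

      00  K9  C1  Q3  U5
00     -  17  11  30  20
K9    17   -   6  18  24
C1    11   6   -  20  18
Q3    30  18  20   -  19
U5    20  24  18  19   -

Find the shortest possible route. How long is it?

Minimum total distance: 74 m.

With 4 stops there are 4!/2 = 12 distinct round trips (a route and its reverse cost the same).
00 → K9 → C1 → Q3 → U5 → 00: 17+6+20+19+20 = 82
00 → K9 → C1 → U5 → Q3 → 00: 17+6+18+19+30 = 90
00 → K9 → Q3 → C1 → U5 → 00: 17+18+20+18+20 = 93
00 → K9 → Q3 → U5 → C1 → 00: 17+18+19+18+11 = 83
00 → K9 → U5 → C1 → Q3 → 00: 17+24+18+20+30 = 109
00 → K9 → U5 → Q3 → C1 → 00: 17+24+19+20+11 = 91
00 → C1 → K9 → Q3 → U5 → 00: 11+6+18+19+20 = 74
00 → C1 → K9 → U5 → Q3 → 00: 11+6+24+19+30 = 90
00 → C1 → Q3 → K9 → U5 → 00: 11+20+18+24+20 = 93
00 → C1 → U5 → K9 → Q3 → 00: 11+18+24+18+30 = 101
00 → Q3 → K9 → C1 → U5 → 00: 30+18+6+18+20 = 92
00 → Q3 → C1 → K9 → U5 → 00: 30+20+6+24+20 = 100
The minimum is 74.
One optimal route: 00 → C1 → K9 → Q3 → U5 → 00 (or its reverse).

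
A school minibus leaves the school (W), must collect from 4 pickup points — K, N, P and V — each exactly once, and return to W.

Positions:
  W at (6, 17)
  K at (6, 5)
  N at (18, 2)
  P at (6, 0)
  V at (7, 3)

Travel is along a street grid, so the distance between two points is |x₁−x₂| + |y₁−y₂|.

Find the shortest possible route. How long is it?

W → K → N → P → V → W: 12+15+14+4+15 = 60
W → K → N → V → P → W: 12+15+12+4+17 = 60
W → K → P → N → V → W: 12+5+14+12+15 = 58
W → K → P → V → N → W: 12+5+4+12+27 = 60
W → K → V → N → P → W: 12+3+12+14+17 = 58
W → K → V → P → N → W: 12+3+4+14+27 = 60
W → N → K → P → V → W: 27+15+5+4+15 = 66
W → N → K → V → P → W: 27+15+3+4+17 = 66
W → N → P → K → V → W: 27+14+5+3+15 = 64
W → N → V → K → P → W: 27+12+3+5+17 = 64
W → P → K → N → V → W: 17+5+15+12+15 = 64
W → P → N → K → V → W: 17+14+15+3+15 = 64
The minimum is 58.
One optimal route: W → K → P → N → V → W (or its reverse).

Shortest round trip = 58.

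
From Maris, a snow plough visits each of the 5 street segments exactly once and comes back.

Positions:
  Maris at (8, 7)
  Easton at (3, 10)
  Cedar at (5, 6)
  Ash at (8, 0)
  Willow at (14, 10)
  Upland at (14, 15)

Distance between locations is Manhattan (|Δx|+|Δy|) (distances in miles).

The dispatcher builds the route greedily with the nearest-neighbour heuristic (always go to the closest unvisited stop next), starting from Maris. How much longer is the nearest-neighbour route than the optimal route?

From Maris: Cedar=4, Ash=7, Easton=8, Willow=9, Upland=14 → choose Cedar (4).
From Cedar: Easton=6, Ash=9, Willow=13, Upland=18 → choose Easton (6).
From Easton: Willow=11, Ash=15, Upland=16 → choose Willow (11).
From Willow: Upland=5, Ash=16 → choose Upland (5).
From Upland: Ash=21 → choose Ash (21).
NN route Maris → Cedar → Easton → Willow → Upland → Ash → Maris costs 54.
Optimal: Maris → Ash → Cedar → Easton → Willow → Upland → Maris costs 52 (by enumerating all 60 distinct tours).
Excess = 54 − 52 = 2.

The nearest-neighbour route is 2 miles longer than optimal.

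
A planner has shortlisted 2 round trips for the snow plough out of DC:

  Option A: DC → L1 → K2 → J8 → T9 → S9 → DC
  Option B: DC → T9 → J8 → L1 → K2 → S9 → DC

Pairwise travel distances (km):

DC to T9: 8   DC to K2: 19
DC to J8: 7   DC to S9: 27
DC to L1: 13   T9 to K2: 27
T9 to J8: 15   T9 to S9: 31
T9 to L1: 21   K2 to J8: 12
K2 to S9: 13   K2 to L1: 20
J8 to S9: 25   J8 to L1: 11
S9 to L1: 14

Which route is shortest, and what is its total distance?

Shortest is Option B, total 94 km.

Option A: 13 + 20 + 12 + 15 + 31 + 27 = 118
Option B: 8 + 15 + 11 + 20 + 13 + 27 = 94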